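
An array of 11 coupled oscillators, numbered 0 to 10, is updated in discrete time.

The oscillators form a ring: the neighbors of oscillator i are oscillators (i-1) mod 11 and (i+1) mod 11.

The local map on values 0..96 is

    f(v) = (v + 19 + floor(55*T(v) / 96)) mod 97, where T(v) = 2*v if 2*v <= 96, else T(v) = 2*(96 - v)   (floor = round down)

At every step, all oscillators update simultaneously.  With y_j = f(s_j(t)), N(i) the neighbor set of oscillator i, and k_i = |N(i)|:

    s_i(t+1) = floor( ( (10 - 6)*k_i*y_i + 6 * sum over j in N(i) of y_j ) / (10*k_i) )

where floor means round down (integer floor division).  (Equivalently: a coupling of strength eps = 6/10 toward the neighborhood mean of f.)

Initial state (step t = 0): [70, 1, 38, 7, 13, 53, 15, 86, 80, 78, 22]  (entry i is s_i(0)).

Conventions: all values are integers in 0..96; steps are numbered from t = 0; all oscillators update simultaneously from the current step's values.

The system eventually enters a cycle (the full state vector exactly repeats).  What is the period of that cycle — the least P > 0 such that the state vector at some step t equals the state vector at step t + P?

Simulating step by step:
t=0: [70, 1, 38, 7, 13, 53, 15, 86, 80, 78, 22]
t=1: [34, 15, 17, 28, 35, 38, 33, 28, 19, 33, 38]
t=2: [52, 64, 61, 76, 62, 56, 60, 76, 74, 54, 55]
t=3: [23, 22, 21, 21, 21, 22, 22, 21, 21, 22, 23]
t=4: [67, 66, 64, 64, 64, 65, 65, 64, 64, 66, 67]
t=5: [22, 22, 22, 22, 22, 22, 22, 22, 22, 22, 22]
t=6: [66, 66, 66, 66, 66, 66, 66, 66, 66, 66, 66]
t=7: [22, 22, 22, 22, 22, 22, 22, 22, 22, 22, 22]

Answer: 2
Key observation: The state at step 5, [22, 22, 22, 22, 22, 22, 22, 22, 22, 22, 22], reappears at step 7 — and no state repeats earlier — so the cycle the system enters has period 2.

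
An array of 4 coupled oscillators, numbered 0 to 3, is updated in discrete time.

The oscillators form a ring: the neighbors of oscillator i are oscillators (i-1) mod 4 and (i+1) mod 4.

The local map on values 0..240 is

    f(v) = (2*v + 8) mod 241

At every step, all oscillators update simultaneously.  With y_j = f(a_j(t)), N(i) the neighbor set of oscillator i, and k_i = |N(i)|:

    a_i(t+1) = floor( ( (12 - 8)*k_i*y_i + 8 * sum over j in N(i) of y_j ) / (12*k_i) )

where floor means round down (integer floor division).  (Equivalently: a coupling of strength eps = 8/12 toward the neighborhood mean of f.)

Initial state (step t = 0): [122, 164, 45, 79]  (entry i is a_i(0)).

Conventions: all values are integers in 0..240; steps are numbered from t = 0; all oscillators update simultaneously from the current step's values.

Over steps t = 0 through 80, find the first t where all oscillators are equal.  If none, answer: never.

Answer: 14
Key observation: Synchronization is absorbing here: once all oscillators are equal they stay equal, and step 14 is the first all-equal step.

Derivation:
t=0: [122, 164, 45, 79]  (not all equal)
t=1: [90, 68, 119, 91]  (not all equal)
t=2: [174, 112, 113, 127]  (not all equal)
t=3: [122, 193, 162, 123]  (not all equal)
t=4: [59, 85, 85, 38]  (not all equal)
t=5: [129, 160, 146, 129]  (not all equal)
t=6: [45, 57, 57, 36]  (not all equal)
t=7: [100, 114, 108, 100]  (not all equal)
t=8: [217, 222, 222, 213]  (not all equal)
t=9: [201, 207, 205, 201]  (not all equal)
t=10: [173, 175, 175, 171]  (not all equal)
t=11: [113, 115, 114, 113]  (not all equal)
t=12: [235, 236, 236, 234]  (not all equal)
t=13: [237, 238, 237, 237]  (not all equal)
t=14: [0, 0, 0, 0]  (all equal)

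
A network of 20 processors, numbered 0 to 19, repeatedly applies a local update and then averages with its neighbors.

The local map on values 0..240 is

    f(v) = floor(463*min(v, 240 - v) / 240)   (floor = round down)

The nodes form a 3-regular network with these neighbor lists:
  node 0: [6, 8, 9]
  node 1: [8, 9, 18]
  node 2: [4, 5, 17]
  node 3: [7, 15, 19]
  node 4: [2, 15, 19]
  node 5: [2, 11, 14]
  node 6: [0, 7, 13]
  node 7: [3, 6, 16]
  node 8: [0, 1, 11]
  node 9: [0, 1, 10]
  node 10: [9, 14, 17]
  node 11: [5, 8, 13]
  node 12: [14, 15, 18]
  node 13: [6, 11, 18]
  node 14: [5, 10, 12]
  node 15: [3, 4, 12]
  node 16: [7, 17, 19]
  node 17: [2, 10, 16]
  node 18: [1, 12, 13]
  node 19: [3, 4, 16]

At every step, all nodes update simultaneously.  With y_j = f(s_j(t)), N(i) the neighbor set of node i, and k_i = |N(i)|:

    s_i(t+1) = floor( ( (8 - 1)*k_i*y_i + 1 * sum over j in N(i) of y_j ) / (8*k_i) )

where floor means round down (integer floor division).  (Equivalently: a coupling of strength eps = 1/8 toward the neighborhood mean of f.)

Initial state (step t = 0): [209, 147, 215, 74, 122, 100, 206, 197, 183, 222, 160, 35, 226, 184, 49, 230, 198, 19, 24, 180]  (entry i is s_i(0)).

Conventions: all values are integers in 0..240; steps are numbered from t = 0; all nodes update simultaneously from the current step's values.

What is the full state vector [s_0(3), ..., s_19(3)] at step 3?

Simulating step by step:
t=0: [209, 147, 215, 74, 122, 100, 206, 197, 183, 222, 160, 35, 226, 184, 49, 230, 198, 19, 24, 180]
t=1: [60, 164, 60, 133, 206, 176, 67, 83, 108, 46, 141, 75, 30, 101, 97, 33, 80, 43, 53, 119]
t=2: [118, 144, 111, 199, 73, 126, 132, 160, 198, 95, 181, 147, 64, 185, 179, 68, 154, 90, 105, 218]
t=3: [218, 181, 209, 82, 138, 212, 202, 153, 95, 182, 118, 173, 126, 117, 121, 128, 159, 171, 194, 52]

Answer: [218, 181, 209, 82, 138, 212, 202, 153, 95, 182, 118, 173, 126, 117, 121, 128, 159, 171, 194, 52]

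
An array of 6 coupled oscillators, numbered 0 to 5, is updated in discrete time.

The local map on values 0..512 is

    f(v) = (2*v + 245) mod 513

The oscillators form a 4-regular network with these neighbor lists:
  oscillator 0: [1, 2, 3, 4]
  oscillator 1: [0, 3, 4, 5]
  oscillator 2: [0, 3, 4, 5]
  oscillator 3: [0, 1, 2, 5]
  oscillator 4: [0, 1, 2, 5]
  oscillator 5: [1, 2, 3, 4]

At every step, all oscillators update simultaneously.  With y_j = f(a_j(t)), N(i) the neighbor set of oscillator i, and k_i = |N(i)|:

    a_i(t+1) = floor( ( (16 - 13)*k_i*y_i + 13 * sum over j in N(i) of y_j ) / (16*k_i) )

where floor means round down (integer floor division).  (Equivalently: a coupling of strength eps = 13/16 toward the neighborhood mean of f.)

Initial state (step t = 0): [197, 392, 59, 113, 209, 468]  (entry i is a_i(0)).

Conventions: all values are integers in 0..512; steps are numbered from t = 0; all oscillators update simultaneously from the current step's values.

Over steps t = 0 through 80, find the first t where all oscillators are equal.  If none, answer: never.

Answer: 7
Key observation: Synchronization is absorbing here: once all oscillators are equal they stay equal, and step 7 is the first all-equal step.

Derivation:
t=0: [197, 392, 59, 113, 209, 468]  (not all equal)
t=1: [224, 183, 251, 219, 159, 229]  (not all equal)
t=2: [145, 138, 163, 174, 151, 147]  (not all equal)
t=3: [40, 34, 43, 38, 29, 41]  (not all equal)
t=4: [318, 317, 321, 323, 320, 318]  (not all equal)
t=5: [371, 370, 371, 370, 369, 371]  (not all equal)
t=6: [472, 472, 472, 473, 472, 472]  (not all equal)
t=7: [163, 163, 163, 163, 163, 163]  (all equal)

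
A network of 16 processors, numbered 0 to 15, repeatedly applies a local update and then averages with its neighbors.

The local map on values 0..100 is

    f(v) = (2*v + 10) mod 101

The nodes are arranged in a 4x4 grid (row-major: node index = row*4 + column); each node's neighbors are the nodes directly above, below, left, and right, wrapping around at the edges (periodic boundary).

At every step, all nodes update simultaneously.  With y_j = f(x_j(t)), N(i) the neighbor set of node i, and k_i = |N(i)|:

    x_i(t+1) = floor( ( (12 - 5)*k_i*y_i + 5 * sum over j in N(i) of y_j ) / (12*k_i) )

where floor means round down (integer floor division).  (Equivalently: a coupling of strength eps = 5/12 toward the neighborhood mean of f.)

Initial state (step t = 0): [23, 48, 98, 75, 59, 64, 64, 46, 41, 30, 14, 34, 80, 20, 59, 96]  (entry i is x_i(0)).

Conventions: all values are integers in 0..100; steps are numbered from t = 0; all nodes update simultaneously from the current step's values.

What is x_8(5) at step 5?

Answer: x_8(5) = 44

Derivation:
t=0: [23, 48, 98, 75, 59, 64, 64, 46, 41, 30, 14, 34, 80, 20, 59, 96]
t=1: [49, 18, 15, 40, 35, 36, 29, 21, 79, 63, 44, 59, 60, 46, 25, 24]
t=2: [29, 40, 50, 68, 68, 71, 68, 57, 56, 46, 76, 44, 30, 18, 55, 55]
t=3: [65, 70, 25, 38, 43, 48, 41, 37, 34, 19, 52, 70, 56, 45, 25, 35]
t=4: [49, 49, 64, 77, 77, 32, 70, 82, 67, 48, 33, 55, 43, 76, 61, 69]
t=5: [27, 22, 37, 53, 57, 56, 55, 62, 44, 29, 55, 35, 72, 50, 41, 49]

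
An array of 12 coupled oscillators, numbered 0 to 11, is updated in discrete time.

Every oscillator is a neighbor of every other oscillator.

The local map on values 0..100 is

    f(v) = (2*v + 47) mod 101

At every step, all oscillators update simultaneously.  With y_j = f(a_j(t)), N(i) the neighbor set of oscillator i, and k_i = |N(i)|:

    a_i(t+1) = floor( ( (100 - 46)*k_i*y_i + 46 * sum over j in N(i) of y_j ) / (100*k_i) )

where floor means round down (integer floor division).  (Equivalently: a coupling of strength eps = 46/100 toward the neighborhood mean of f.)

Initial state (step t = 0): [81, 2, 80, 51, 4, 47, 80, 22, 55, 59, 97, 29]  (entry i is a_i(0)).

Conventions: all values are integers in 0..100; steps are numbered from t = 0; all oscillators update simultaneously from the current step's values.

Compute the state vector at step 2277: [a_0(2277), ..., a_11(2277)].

Simulating step by step:
t=0: [81, 2, 80, 51, 4, 47, 80, 22, 55, 59, 97, 29]
t=1: [22, 44, 21, 43, 46, 39, 21, 64, 47, 51, 38, 21]
t=2: [73, 44, 72, 43, 46, 39, 72, 64, 47, 51, 38, 72]
t=3: [74, 45, 73, 44, 47, 40, 73, 65, 48, 52, 39, 73]
t=4: [76, 47, 75, 46, 49, 42, 75, 67, 50, 54, 41, 75]
t=5: [80, 51, 79, 50, 53, 46, 79, 71, 54, 58, 45, 79]
t=6: [20, 42, 19, 41, 44, 37, 19, 62, 45, 49, 36, 19]
t=7: [69, 40, 68, 39, 42, 35, 68, 60, 43, 47, 34, 68]
t=8: [66, 37, 65, 36, 39, 32, 65, 57, 40, 44, 31, 65]
t=9: [60, 31, 59, 30, 33, 26, 59, 51, 34, 38, 25, 59]
t=10: [56, 27, 55, 26, 29, 72, 55, 47, 30, 34, 71, 55]
t=11: [52, 23, 51, 73, 25, 68, 51, 43, 26, 30, 67, 51]
t=12: [57, 78, 56, 78, 80, 73, 56, 48, 81, 35, 72, 56]
t=13: [50, 20, 49, 20, 22, 66, 49, 41, 23, 28, 65, 49]
t=14: [53, 73, 52, 73, 75, 68, 52, 44, 76, 31, 67, 52]
t=15: [58, 78, 57, 78, 80, 73, 57, 49, 81, 36, 72, 57]
t=16: [51, 21, 50, 21, 23, 66, 50, 42, 24, 29, 65, 50]
t=17: [54, 75, 53, 75, 77, 69, 53, 45, 78, 32, 68, 53]
t=18: [56, 77, 55, 77, 79, 71, 55, 47, 30, 34, 70, 55]
t=19: [56, 77, 55, 77, 29, 71, 55, 47, 30, 34, 70, 55]
t=20: [56, 77, 55, 77, 29, 71, 55, 47, 30, 34, 70, 55]

Answer: [56, 77, 55, 77, 29, 71, 55, 47, 30, 34, 70, 55]
Key observation: The state at step 19, [56, 77, 55, 77, 29, 71, 55, 47, 30, 34, 70, 55], reappears at step 20: the system is in a cycle of period 1 from step 19 on.  Therefore the state at step 2277 equals the state at step 19 + ((2277 - 19) mod 1) = 19, which is [56, 77, 55, 77, 29, 71, 55, 47, 30, 34, 70, 55].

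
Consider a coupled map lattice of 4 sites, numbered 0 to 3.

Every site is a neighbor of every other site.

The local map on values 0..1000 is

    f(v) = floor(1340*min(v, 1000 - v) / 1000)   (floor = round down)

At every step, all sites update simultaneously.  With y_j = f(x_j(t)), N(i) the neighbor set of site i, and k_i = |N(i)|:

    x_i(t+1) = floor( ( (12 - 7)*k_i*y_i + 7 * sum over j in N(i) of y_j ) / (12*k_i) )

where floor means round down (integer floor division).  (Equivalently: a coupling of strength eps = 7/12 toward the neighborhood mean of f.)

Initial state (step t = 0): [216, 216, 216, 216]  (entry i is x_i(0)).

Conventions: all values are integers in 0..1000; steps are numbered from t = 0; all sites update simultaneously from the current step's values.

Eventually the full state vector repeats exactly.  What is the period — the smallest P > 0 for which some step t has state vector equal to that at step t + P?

Answer: 24
Key observation: The state at step 12, [665, 665, 665, 665], reappears at step 36 — and no state repeats earlier — so the cycle the system enters has period 24.

Derivation:
t=0: [216, 216, 216, 216]
t=1: [289, 289, 289, 289]
t=2: [387, 387, 387, 387]
t=3: [518, 518, 518, 518]
t=4: [645, 645, 645, 645]
t=5: [475, 475, 475, 475]
t=6: [636, 636, 636, 636]
t=7: [487, 487, 487, 487]
t=8: [652, 652, 652, 652]
t=9: [466, 466, 466, 466]
t=10: [624, 624, 624, 624]
t=11: [503, 503, 503, 503]
t=12: [665, 665, 665, 665]
t=13: [448, 448, 448, 448]
t=14: [600, 600, 600, 600]
t=15: [536, 536, 536, 536]
t=16: [621, 621, 621, 621]
t=17: [507, 507, 507, 507]
t=18: [660, 660, 660, 660]
t=19: [455, 455, 455, 455]
t=20: [609, 609, 609, 609]
t=21: [523, 523, 523, 523]
t=22: [639, 639, 639, 639]
t=23: [483, 483, 483, 483]
t=24: [647, 647, 647, 647]
t=25: [473, 473, 473, 473]
t=26: [633, 633, 633, 633]
t=27: [491, 491, 491, 491]
t=28: [657, 657, 657, 657]
t=29: [459, 459, 459, 459]
t=30: [615, 615, 615, 615]
t=31: [515, 515, 515, 515]
t=32: [649, 649, 649, 649]
t=33: [470, 470, 470, 470]
t=34: [629, 629, 629, 629]
t=35: [497, 497, 497, 497]
t=36: [665, 665, 665, 665]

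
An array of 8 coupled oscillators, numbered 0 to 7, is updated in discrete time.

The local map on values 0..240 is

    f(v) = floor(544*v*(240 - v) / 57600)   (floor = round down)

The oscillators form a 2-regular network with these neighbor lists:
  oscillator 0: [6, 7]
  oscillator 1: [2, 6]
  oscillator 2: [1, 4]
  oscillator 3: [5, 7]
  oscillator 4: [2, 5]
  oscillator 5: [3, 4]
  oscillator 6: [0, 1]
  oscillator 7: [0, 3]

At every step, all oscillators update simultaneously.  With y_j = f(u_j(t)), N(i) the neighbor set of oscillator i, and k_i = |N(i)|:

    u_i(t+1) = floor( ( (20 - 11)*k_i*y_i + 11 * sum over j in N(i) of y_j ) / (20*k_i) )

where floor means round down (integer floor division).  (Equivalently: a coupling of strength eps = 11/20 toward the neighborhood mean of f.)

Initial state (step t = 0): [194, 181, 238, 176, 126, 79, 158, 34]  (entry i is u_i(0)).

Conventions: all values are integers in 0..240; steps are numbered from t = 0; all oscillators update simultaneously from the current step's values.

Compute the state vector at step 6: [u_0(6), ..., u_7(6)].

Simulating step by step:
t=0: [194, 181, 238, 176, 126, 79, 158, 34]
t=1: [89, 79, 66, 98, 94, 120, 105, 81]
t=2: [126, 120, 117, 129, 125, 132, 127, 125]
t=3: [135, 135, 135, 134, 134, 134, 135, 135]
t=4: [133, 133, 133, 133, 133, 134, 133, 133]
t=5: [134, 134, 134, 134, 134, 134, 134, 134]
t=6: [134, 134, 134, 134, 134, 134, 134, 134]

Answer: [134, 134, 134, 134, 134, 134, 134, 134]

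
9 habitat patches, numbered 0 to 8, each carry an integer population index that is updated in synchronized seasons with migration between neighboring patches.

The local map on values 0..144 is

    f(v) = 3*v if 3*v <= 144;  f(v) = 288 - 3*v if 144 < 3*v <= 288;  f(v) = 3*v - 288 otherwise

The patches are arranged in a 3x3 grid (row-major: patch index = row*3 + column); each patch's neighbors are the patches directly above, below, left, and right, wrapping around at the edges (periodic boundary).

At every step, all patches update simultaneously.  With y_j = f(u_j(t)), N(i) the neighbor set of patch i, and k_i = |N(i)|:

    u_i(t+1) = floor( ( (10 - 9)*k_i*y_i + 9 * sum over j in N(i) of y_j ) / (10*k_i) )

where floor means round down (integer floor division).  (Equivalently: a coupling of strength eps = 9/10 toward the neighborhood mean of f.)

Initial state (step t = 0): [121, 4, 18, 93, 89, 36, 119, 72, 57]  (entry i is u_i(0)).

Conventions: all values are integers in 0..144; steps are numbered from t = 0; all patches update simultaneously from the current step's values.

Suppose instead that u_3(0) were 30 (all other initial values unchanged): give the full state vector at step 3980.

Answer: [119, 127, 124, 130, 124, 129, 126, 123, 131]
Key observation: The state at step 13, [60, 69, 59, 62, 57, 55, 60, 58, 59], reappears at step 23: the system is in a cycle of period 10 from step 13 on.  Therefore the state at step 3980 equals the state at step 13 + ((3980 - 13) mod 10) = 20, which is [119, 127, 124, 130, 124, 129, 126, 123, 131].

Derivation:
t=0: [121, 4, 18, 30, 89, 36, 119, 72, 57]
t=1: [58, 51, 75, 70, 65, 74, 86, 56, 79]
t=2: [80, 101, 88, 75, 99, 70, 84, 81, 67]
t=3: [35, 29, 53, 44, 46, 48, 58, 37, 49]
t=4: [114, 117, 120, 125, 120, 135, 121, 119, 126]
t=5: [72, 66, 80, 80, 82, 83, 75, 74, 83]
t=6: [63, 60, 58, 53, 58, 43, 56, 59, 52]
t=7: [115, 109, 116, 116, 118, 122, 117, 117, 119]
t=8: [55, 59, 60, 65, 60, 65, 62, 59, 66]
t=9: [105, 112, 104, 105, 102, 99, 104, 103, 102]
t=10: [30, 25, 25, 20, 25, 20, 23, 26, 19]
t=11: [71, 79, 70, 72, 68, 66, 71, 69, 69]
t=12: [69, 76, 74, 80, 74, 79, 77, 73, 81]
t=13: [60, 69, 59, 62, 57, 55, 60, 58, 59]
t=14: [101, 109, 106, 112, 106, 111, 108, 105, 113]
t=15: [35, 26, 36, 33, 38, 40, 35, 37, 36]
t=16: [98, 106, 103, 109, 103, 108, 105, 102, 110]
t=17: [26, 17, 27, 24, 29, 31, 26, 28, 27]
t=18: [71, 79, 76, 82, 76, 81, 78, 75, 83]
t=19: [54, 63, 53, 56, 51, 49, 54, 52, 53]
t=20: [119, 127, 124, 130, 124, 129, 126, 123, 131]
t=21: [89, 80, 90, 87, 92, 94, 89, 91, 90]
t=22: [27, 19, 22, 16, 22, 17, 20, 23, 15]
t=23: [60, 69, 59, 62, 57, 55, 60, 58, 59]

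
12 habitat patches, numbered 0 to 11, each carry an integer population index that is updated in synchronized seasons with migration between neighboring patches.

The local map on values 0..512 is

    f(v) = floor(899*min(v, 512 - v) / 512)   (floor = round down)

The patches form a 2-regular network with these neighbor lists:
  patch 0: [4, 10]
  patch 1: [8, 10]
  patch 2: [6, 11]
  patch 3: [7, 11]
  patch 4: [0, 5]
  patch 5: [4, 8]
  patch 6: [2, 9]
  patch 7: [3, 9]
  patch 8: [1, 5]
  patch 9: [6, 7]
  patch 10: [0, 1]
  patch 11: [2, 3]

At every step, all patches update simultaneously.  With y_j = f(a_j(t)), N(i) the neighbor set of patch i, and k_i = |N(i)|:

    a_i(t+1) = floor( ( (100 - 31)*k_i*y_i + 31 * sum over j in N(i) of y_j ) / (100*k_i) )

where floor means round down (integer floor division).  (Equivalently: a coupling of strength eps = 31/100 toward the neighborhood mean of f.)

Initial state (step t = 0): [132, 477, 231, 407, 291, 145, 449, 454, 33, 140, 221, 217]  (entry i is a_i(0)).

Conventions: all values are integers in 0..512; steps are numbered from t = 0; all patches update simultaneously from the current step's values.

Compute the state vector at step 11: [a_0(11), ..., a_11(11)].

Answer: [254, 319, 270, 257, 290, 299, 223, 263, 313, 219, 245, 249]

Derivation:
t=0: [132, 477, 231, 407, 291, 145, 449, 454, 33, 140, 221, 217]
t=1: [279, 111, 355, 201, 342, 244, 176, 136, 88, 201, 312, 354]
t=2: [382, 212, 280, 322, 335, 365, 310, 273, 202, 327, 335, 288]
t=3: [253, 359, 396, 355, 289, 280, 357, 390, 341, 343, 306, 385]
t=4: [422, 287, 216, 257, 401, 387, 265, 236, 311, 279, 359, 227]
t=5: [180, 368, 390, 434, 192, 235, 420, 418, 338, 413, 270, 402]
t=6: [335, 286, 202, 149, 345, 383, 171, 161, 313, 169, 380, 187]
t=7: [295, 363, 341, 274, 285, 255, 307, 280, 337, 294, 268, 321]
t=8: [390, 294, 314, 402, 402, 417, 353, 404, 321, 382, 394, 342]
t=9: [209, 347, 328, 208, 192, 196, 281, 195, 316, 229, 235, 289]
t=10: [368, 316, 346, 365, 342, 342, 391, 354, 335, 393, 385, 376]
t=11: [254, 319, 270, 257, 290, 299, 223, 263, 313, 219, 245, 249]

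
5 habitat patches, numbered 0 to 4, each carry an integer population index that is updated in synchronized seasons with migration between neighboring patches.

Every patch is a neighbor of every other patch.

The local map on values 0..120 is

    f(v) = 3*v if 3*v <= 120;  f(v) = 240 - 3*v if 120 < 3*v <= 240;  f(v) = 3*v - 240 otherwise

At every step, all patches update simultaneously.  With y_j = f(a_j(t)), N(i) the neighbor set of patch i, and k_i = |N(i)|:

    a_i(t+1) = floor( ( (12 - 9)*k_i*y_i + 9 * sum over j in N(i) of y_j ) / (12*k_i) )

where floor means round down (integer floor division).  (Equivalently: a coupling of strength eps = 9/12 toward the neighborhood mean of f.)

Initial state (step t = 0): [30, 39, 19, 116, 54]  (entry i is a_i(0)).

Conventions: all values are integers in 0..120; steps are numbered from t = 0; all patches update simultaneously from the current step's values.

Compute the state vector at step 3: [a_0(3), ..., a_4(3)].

Simulating step by step:
t=0: [30, 39, 19, 116, 54]
t=1: [90, 91, 87, 91, 89]
t=2: [28, 29, 28, 29, 28]
t=3: [85, 85, 85, 85, 85]

Answer: [85, 85, 85, 85, 85]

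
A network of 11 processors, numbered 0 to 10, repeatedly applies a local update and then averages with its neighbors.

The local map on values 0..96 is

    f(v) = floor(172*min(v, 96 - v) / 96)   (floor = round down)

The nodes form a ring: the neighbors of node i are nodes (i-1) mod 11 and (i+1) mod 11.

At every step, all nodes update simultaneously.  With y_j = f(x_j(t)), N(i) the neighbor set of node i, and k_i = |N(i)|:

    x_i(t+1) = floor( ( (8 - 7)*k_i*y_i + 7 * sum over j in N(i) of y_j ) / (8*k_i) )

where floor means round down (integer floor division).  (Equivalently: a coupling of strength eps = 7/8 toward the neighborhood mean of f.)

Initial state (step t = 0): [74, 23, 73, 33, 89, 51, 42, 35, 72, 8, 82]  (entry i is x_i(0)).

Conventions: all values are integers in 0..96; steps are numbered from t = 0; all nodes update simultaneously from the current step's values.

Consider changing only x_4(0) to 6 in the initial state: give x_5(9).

Answer: x_5(9) = 40
Key observation: This trace re-runs the system from the modified initial state.

Derivation:
t=0: [74, 23, 73, 33, 6, 51, 42, 35, 72, 8, 82]
t=1: [33, 40, 48, 29, 62, 47, 71, 59, 38, 31, 26]
t=2: [58, 72, 64, 70, 66, 56, 71, 57, 61, 56, 55]
t=3: [59, 60, 46, 53, 57, 51, 66, 55, 69, 67, 69]
t=4: [57, 72, 71, 75, 77, 63, 73, 53, 60, 48, 57]
t=5: [57, 54, 40, 38, 46, 40, 64, 55, 79, 68, 76]
t=6: [56, 70, 71, 75, 71, 69, 70, 47, 57, 34, 56]
t=7: [60, 56, 41, 43, 42, 45, 63, 60, 71, 68, 66]
t=8: [62, 68, 73, 74, 78, 68, 70, 53, 55, 48, 56]
t=9: [60, 50, 44, 36, 42, 40, 61, 61, 80, 73, 72]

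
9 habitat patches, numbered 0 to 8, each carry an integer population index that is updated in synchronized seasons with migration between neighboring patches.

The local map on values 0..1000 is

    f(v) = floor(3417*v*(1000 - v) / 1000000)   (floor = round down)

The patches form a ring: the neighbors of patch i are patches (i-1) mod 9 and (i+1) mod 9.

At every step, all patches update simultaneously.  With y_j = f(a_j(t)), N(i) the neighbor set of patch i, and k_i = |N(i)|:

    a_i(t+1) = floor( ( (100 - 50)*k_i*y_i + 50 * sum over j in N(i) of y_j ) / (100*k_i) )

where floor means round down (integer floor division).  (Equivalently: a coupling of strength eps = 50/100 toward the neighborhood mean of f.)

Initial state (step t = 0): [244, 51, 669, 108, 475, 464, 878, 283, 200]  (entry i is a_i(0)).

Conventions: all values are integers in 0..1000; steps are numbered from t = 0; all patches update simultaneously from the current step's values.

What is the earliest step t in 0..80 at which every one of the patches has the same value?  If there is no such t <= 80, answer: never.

Simulating step by step:
t=0: [244, 51, 669, 108, 475, 464, 878, 283, 200]  (not all equal)
t=1: [492, 429, 501, 566, 720, 729, 568, 574, 603]  (not all equal)
t=2: [840, 845, 846, 805, 722, 719, 796, 831, 830]  (not all equal)
t=3: [461, 449, 468, 550, 649, 654, 569, 498, 475]  (not all equal)
t=4: [848, 847, 847, 829, 793, 790, 825, 849, 851]  (not all equal)
t=5: [438, 441, 452, 492, 542, 546, 497, 450, 436]  (not all equal)
t=6: [841, 842, 847, 850, 849, 849, 850, 846, 841]  (not all equal)
t=7: [455, 451, 443, 437, 437, 437, 438, 445, 453]  (not all equal)
t=8: [846, 845, 843, 840, 840, 840, 841, 843, 845]  (not all equal)
t=9: [446, 447, 452, 457, 459, 458, 455, 451, 447]  (not all equal)
t=10: [844, 844, 845, 847, 847, 847, 847, 845, 844]  (not all equal)
t=11: [449, 448, 446, 443, 442, 442, 443, 446, 448]  (not all equal)
t=12: [845, 844, 844, 843, 842, 842, 843, 844, 844]  (not all equal)
t=13: [448, 448, 449, 451, 453, 453, 451, 449, 448]  (not all equal)
t=14: [845, 845, 845, 845, 846, 846, 845, 845, 845]  (not all equal)
t=15: [447, 447, 447, 446, 445, 445, 446, 447, 447]  (not all equal)
t=16: [844, 844, 844, 843, 843, 843, 843, 844, 844]  (not all equal)
t=17: [449, 449, 449, 451, 452, 452, 451, 449, 449]  (not all equal)
t=18: [845, 845, 845, 845, 846, 846, 845, 845, 845]  (not all equal)

Answer: never
Key observation: The state at step 14 reappears at step 18 — the system is in a cycle of period 4 from step 14 on.  No step 0..18 is synchronized, and the cycle repeats forever, so no step up to 80 (or ever) has all patches equal.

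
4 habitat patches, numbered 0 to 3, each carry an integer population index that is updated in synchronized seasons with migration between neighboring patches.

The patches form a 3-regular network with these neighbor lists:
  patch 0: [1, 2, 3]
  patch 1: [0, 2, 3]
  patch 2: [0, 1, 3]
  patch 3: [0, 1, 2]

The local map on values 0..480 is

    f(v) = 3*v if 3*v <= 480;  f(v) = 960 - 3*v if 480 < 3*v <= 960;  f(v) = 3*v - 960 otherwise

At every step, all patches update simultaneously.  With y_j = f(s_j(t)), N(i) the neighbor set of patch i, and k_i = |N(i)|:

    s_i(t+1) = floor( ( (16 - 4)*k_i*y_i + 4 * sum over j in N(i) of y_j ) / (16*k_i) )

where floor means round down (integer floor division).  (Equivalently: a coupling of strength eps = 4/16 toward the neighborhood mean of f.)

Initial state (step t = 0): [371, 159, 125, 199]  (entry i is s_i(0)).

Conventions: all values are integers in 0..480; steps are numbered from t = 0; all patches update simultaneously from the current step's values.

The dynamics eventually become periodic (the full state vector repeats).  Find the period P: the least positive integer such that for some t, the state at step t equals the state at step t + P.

Simulating step by step:
t=0: [371, 159, 125, 199]
t=1: [216, 432, 364, 356]
t=2: [282, 298, 162, 146]
t=3: [167, 135, 407, 383]
t=4: [415, 379, 283, 235]
t=5: [259, 187, 143, 239]
t=6: [226, 370, 390, 266]
t=7: [255, 167, 207, 175]
t=8: [249, 425, 345, 409]
t=9: [214, 282, 122, 250]
t=10: [296, 160, 328, 224]
t=11: [120, 392, 88, 264]
t=12: [324, 228, 260, 196]
t=13: [78, 254, 190, 318]
t=14: [225, 201, 329, 73]
t=15: [264, 312, 92, 220]
t=16: [176, 80, 248, 264]
t=17: [376, 248, 232, 200]
t=18: [196, 228, 260, 324]
t=19: [318, 254, 190, 78]
t=20: [73, 201, 329, 225]
t=21: [220, 312, 92, 264]
t=22: [264, 80, 248, 176]
t=23: [200, 248, 232, 376]
t=24: [324, 228, 260, 196]

Answer: 12
Key observation: The state at step 12, [324, 228, 260, 196], reappears at step 24 — and no state repeats earlier — so the cycle the system enters has period 12.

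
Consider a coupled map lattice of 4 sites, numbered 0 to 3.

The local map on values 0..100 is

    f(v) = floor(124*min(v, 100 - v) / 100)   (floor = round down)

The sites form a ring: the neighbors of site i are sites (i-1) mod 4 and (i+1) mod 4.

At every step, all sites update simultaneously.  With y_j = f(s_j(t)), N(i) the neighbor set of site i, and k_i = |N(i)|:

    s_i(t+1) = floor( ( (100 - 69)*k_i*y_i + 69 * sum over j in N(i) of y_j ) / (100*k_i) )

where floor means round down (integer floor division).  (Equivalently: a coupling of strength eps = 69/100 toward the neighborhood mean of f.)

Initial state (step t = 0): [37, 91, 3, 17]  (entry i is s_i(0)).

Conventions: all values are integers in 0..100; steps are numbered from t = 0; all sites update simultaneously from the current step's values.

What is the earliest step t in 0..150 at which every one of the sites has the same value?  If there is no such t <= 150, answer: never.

Simulating step by step:
t=0: [37, 91, 3, 17]  (not all equal)
t=1: [24, 19, 11, 23]  (not all equal)
t=2: [26, 21, 21, 23]  (not all equal)
t=3: [28, 28, 26, 28]  (not all equal)
t=4: [34, 33, 33, 33]  (not all equal)
t=5: [40, 40, 40, 40]  (all equal)

Answer: 5
Key observation: Synchronization is absorbing here: once all sites are equal they stay equal, and step 5 is the first all-equal step.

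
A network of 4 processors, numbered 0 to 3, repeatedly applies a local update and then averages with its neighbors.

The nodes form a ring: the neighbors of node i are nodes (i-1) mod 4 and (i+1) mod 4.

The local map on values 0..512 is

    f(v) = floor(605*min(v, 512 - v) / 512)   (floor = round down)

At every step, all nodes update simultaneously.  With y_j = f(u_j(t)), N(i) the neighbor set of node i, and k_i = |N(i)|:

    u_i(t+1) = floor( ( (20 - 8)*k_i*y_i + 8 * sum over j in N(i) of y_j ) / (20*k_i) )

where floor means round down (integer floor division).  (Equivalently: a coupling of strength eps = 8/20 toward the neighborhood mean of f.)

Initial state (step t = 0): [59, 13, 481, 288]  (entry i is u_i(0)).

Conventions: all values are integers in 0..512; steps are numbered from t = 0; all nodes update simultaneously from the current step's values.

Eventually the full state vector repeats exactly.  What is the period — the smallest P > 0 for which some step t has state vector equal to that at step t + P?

Simulating step by step:
t=0: [59, 13, 481, 288]
t=1: [97, 30, 77, 179]
t=2: [117, 61, 103, 167]
t=3: [136, 95, 126, 170]
t=4: [158, 128, 151, 181]
t=5: [184, 163, 179, 200]
t=6: [215, 200, 212, 227]
t=7: [253, 242, 250, 261]
t=8: [295, 289, 293, 296]
t=9: [257, 260, 258, 255]
t=10: [300, 298, 299, 300]
t=11: [250, 251, 251, 250]
t=12: [295, 295, 295, 295]
t=13: [256, 256, 256, 256]
t=14: [302, 302, 302, 302]
t=15: [248, 248, 248, 248]
t=16: [293, 293, 293, 293]
t=17: [258, 258, 258, 258]
t=18: [300, 300, 300, 300]
t=19: [250, 250, 250, 250]
t=20: [295, 295, 295, 295]

Answer: 8
Key observation: The state at step 12, [295, 295, 295, 295], reappears at step 20 — and no state repeats earlier — so the cycle the system enters has period 8.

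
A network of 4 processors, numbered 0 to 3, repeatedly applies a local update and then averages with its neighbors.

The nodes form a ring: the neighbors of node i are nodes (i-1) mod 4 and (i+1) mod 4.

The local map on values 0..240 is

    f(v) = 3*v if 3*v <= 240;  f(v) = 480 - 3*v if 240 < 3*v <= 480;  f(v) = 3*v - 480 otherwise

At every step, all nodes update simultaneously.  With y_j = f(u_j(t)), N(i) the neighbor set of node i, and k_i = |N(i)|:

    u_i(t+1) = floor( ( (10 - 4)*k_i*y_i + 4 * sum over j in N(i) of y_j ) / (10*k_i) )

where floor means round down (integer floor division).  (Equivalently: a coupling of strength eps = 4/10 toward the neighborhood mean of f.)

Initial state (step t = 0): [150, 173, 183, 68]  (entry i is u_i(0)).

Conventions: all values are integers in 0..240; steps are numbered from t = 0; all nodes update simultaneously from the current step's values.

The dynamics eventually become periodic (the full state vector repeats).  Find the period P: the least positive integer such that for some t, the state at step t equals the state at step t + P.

Simulating step by step:
t=0: [150, 173, 183, 68]
t=1: [66, 43, 90, 142]
t=2: [155, 159, 162, 114]
t=3: [37, 6, 31, 87]
t=4: [114, 51, 103, 172]
t=5: [120, 153, 140, 83]
t=6: [122, 48, 86, 174]
t=7: [105, 153, 170, 92]
t=8: [144, 51, 63, 161]
t=9: [60, 139, 144, 49]
t=10: [150, 83, 70, 133]
t=11: [80, 186, 188, 96]
t=12: [198, 111, 104, 180]
t=13: [109, 144, 142, 92]
t=14: [142, 70, 82, 163]
t=15: [76, 183, 184, 63]
t=16: [188, 101, 94, 173]
t=17: [93, 162, 162, 79]
t=18: [169, 45, 52, 183]
t=19: [57, 117, 134, 78]
t=20: [175, 127, 119, 190]
t=21: [64, 93, 111, 87]
t=22: [199, 188, 172, 199]
t=23: [110, 81, 61, 100]
t=24: [173, 208, 193, 174]
t=25: [60, 114, 96, 52]
t=26: [166, 157, 174, 168]
t=27: [17, 17, 31, 26]
t=28: [56, 59, 81, 75]
t=29: [181, 187, 222, 216]
t=30: [87, 98, 161, 150]
t=31: [174, 156, 45, 62]
t=32: [64, 42, 120, 147]
t=33: [148, 138, 105, 85]
t=34: [79, 79, 157, 175]
t=35: [198, 191, 61, 76]
t=36: [132, 115, 174, 196]
t=37: [99, 106, 73, 90]
t=38: [184, 177, 205, 206]
t=39: [81, 72, 118, 124]
t=40: [207, 202, 140, 137]
t=41: [123, 115, 75, 81]
t=42: [141, 148, 209, 209]
t=43: [70, 62, 124, 129]
t=44: [181, 175, 120, 119]
t=45: [71, 63, 105, 110]
t=46: [195, 189, 166, 165]
t=47: [83, 76, 31, 33]
t=48: [204, 201, 121, 124]
t=49: [125, 123, 116, 114]
t=50: [112, 114, 129, 130]
t=51: [132, 130, 101, 101]
t=52: [103, 106, 159, 158]
t=53: [136, 132, 35, 38]
t=54: [82, 85, 102, 103]
t=55: [219, 216, 183, 184]
t=56: [154, 150, 89, 92]
t=57: [57, 64, 174, 168]
t=58: [145, 157, 68, 57]
t=59: [63, 55, 158, 152]
t=60: [151, 138, 41, 53]
t=61: [61, 69, 118, 125]
t=62: [172, 186, 138, 124]
t=63: [58, 67, 76, 85]
t=64: [189, 201, 222, 215]
t=65: [109, 128, 169, 153]
t=66: [115, 93, 39, 48]
t=67: [150, 171, 139, 136]
t=68: [39, 38, 58, 61]
t=69: [129, 126, 163, 168]
t=70: [81, 81, 30, 34]
t=71: [210, 207, 121, 126]
t=72: [138, 138, 118, 114]
t=73: [80, 78, 116, 121]
t=74: [214, 214, 149, 144]
t=75: [139, 136, 61, 67]
t=76: [92, 92, 164, 169]
t=77: [168, 165, 53, 59]
t=78: [52, 45, 133, 142]
t=79: [131, 128, 86, 79]
t=80: [118, 119, 199, 204]
t=81: [126, 122, 121, 127]
t=82: [103, 112, 112, 103]
t=83: [165, 149, 149, 165]
t=84: [18, 29, 29, 18]
t=85: [60, 80, 80, 60]
t=86: [192, 228, 228, 192]
t=87: [117, 182, 182, 117]
t=88: [116, 78, 78, 116]
t=89: [152, 213, 213, 152]
t=90: [51, 132, 132, 51]
t=91: [139, 97, 97, 139]
t=92: [88, 163, 163, 88]
t=93: [174, 50, 50, 174]
t=94: [63, 128, 128, 63]
t=95: [170, 114, 114, 170]
t=96: [51, 116, 116, 51]
t=97: [148, 136, 136, 148]
t=98: [43, 64, 64, 43]
t=99: [141, 179, 179, 141]
t=100: [57, 57, 57, 57]
t=101: [171, 171, 171, 171]
t=102: [33, 33, 33, 33]
t=103: [99, 99, 99, 99]
t=104: [183, 183, 183, 183]
t=105: [69, 69, 69, 69]
t=106: [207, 207, 207, 207]
t=107: [141, 141, 141, 141]
t=108: [57, 57, 57, 57]

Answer: 8
Key observation: The state at step 100, [57, 57, 57, 57], reappears at step 108 — and no state repeats earlier — so the cycle the system enters has period 8.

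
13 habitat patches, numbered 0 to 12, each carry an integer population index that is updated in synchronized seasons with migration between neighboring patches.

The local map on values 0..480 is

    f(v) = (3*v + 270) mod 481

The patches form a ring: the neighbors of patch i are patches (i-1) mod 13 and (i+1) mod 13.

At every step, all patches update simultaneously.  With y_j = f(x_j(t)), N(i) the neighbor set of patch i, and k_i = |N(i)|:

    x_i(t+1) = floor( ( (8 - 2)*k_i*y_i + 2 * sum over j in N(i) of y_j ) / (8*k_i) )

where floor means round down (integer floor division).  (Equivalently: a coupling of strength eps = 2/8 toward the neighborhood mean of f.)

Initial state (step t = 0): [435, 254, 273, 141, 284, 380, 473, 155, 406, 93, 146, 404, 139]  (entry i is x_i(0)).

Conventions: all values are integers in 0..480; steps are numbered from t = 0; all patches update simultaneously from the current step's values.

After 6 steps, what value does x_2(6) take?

Simulating step by step:
t=0: [435, 254, 273, 141, 284, 380, 473, 155, 406, 93, 146, 404, 139]
t=1: [133, 84, 130, 194, 202, 386, 272, 226, 74, 85, 183, 83, 175]
t=2: [185, 76, 185, 350, 400, 414, 209, 367, 72, 76, 263, 110, 263]
t=3: [272, 98, 304, 314, 73, 107, 371, 359, 57, 25, 89, 113, 130]
t=4: [125, 105, 206, 216, 51, 136, 377, 396, 422, 320, 101, 125, 165]
t=5: [171, 149, 372, 431, 396, 255, 355, 77, 105, 224, 123, 170, 254]
t=6: [264, 267, 362, 144, 35, 103, 291, 74, 138, 378, 213, 252, 127]

Answer: x_2(6) = 362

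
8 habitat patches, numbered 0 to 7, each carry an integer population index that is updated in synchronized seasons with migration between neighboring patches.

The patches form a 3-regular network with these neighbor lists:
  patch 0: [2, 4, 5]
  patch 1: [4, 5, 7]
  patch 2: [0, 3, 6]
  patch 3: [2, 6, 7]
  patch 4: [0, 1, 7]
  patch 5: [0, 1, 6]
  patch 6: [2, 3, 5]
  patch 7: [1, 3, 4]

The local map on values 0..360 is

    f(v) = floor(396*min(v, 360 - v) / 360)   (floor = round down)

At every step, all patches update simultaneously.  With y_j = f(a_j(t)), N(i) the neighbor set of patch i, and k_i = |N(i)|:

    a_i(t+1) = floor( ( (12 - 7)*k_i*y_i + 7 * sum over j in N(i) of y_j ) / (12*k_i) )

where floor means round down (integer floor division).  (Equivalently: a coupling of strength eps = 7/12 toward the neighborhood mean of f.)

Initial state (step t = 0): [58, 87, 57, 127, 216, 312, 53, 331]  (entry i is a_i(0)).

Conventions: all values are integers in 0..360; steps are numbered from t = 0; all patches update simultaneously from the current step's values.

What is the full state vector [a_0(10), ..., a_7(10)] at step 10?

Answer: [181, 183, 179, 180, 183, 181, 179, 183]

Derivation:
t=0: [58, 87, 57, 127, 216, 312, 53, 331]
t=1: [79, 86, 76, 87, 102, 63, 73, 89]
t=2: [87, 93, 85, 90, 100, 79, 81, 98]
t=3: [95, 101, 93, 97, 104, 91, 91, 105]
t=4: [104, 110, 102, 105, 111, 102, 101, 112]
t=5: [114, 119, 112, 115, 120, 113, 112, 120]
t=6: [125, 129, 123, 126, 130, 125, 123, 130]
t=7: [137, 141, 135, 137, 141, 137, 135, 141]
t=8: [150, 154, 148, 150, 154, 150, 148, 154]
t=9: [165, 168, 163, 164, 168, 165, 163, 168]
t=10: [181, 183, 179, 180, 183, 181, 179, 183]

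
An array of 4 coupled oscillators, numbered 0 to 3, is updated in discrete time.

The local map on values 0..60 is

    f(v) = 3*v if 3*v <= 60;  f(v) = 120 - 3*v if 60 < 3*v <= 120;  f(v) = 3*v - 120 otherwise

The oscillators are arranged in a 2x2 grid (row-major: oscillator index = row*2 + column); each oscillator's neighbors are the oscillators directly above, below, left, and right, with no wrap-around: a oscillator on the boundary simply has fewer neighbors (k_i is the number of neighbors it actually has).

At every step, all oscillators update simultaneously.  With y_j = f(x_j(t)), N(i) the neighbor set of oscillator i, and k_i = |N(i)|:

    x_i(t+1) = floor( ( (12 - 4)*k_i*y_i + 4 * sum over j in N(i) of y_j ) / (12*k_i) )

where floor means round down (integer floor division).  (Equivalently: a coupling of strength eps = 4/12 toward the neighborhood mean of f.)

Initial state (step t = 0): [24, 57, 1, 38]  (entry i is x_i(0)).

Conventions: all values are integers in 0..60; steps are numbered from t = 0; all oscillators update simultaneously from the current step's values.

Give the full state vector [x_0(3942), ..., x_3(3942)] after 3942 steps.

Simulating step by step:
t=0: [24, 57, 1, 38]
t=1: [41, 43, 11, 13]
t=2: [9, 13, 29, 33]
t=3: [30, 34, 30, 26]
t=4: [28, 24, 32, 36]
t=5: [36, 40, 24, 20]
t=6: [16, 12, 44, 48]
t=7: [40, 36, 20, 24]
t=8: [12, 16, 48, 44]
t=9: [36, 40, 24, 20]

Answer: [16, 12, 44, 48]
Key observation: The state at step 5, [36, 40, 24, 20], reappears at step 9: the system is in a cycle of period 4 from step 5 on.  Therefore the state at step 3942 equals the state at step 5 + ((3942 - 5) mod 4) = 6, which is [16, 12, 44, 48].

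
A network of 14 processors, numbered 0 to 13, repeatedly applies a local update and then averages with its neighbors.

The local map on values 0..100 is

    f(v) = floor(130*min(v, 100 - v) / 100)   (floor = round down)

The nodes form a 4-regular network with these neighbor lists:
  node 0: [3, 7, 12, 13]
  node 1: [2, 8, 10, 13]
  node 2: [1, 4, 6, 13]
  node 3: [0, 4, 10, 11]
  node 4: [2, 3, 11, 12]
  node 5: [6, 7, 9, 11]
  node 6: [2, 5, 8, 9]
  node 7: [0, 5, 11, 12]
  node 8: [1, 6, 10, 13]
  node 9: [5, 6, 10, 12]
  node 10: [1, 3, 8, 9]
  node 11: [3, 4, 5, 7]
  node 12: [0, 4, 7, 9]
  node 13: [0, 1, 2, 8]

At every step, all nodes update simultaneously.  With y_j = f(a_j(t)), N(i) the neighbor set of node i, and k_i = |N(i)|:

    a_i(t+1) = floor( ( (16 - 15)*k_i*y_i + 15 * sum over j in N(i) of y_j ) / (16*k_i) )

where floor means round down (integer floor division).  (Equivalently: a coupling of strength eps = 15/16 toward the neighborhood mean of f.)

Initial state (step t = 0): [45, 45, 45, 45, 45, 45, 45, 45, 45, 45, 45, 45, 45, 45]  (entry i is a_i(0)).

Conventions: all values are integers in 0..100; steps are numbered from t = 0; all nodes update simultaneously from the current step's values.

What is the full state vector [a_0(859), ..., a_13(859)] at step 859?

Simulating step by step:
t=0: [45, 45, 45, 45, 45, 45, 45, 45, 45, 45, 45, 45, 45, 45]
t=1: [58, 58, 58, 58, 58, 58, 58, 58, 58, 58, 58, 58, 58, 58]
t=2: [54, 54, 54, 54, 54, 54, 54, 54, 54, 54, 54, 54, 54, 54]
t=3: [59, 59, 59, 59, 59, 59, 59, 59, 59, 59, 59, 59, 59, 59]
t=4: [53, 53, 53, 53, 53, 53, 53, 53, 53, 53, 53, 53, 53, 53]
t=5: [61, 61, 61, 61, 61, 61, 61, 61, 61, 61, 61, 61, 61, 61]
t=6: [50, 50, 50, 50, 50, 50, 50, 50, 50, 50, 50, 50, 50, 50]
t=7: [65, 65, 65, 65, 65, 65, 65, 65, 65, 65, 65, 65, 65, 65]
t=8: [45, 45, 45, 45, 45, 45, 45, 45, 45, 45, 45, 45, 45, 45]

Answer: [59, 59, 59, 59, 59, 59, 59, 59, 59, 59, 59, 59, 59, 59]
Key observation: The state at step 0, [45, 45, 45, 45, 45, 45, 45, 45, 45, 45, 45, 45, 45, 45], reappears at step 8: the system is in a cycle of period 8 from step 0 on.  Therefore the state at step 859 equals the state at step 0 + ((859 - 0) mod 8) = 3, which is [59, 59, 59, 59, 59, 59, 59, 59, 59, 59, 59, 59, 59, 59].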